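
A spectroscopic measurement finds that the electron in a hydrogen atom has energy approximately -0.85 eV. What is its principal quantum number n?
n = 4

The exact energy levels follow E_n = -13.6057 eV / n².

The measured value (-0.85 eV) is reported to only 2 significant figures, so we must test candidate n values and see which one matches to that precision.

Candidate energies:
  n = 2:  E = -13.6057/2² = -3.40143 eV
  n = 3:  E = -13.6057/3² = -1.51174 eV
  n = 4:  E = -13.6057/4² = -0.85036 eV  ← matches
  n = 5:  E = -13.6057/5² = -0.54423 eV
  n = 6:  E = -13.6057/6² = -0.37794 eV

Checking against the measurement of -0.85 eV (2 sig figs), only n = 4 agrees:
E_4 = -0.85036 eV, which rounds to -0.85 eV ✓

Therefore n = 4.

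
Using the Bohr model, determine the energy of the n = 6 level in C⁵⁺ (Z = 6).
-13.6057 eV

For hydrogen-like ions, the energy levels scale with Z²:
E_n = -13.6057 Z² / n² eV

For C⁵⁺ (Z = 6) at n = 6:
E_6 = -13.6057 × 6² / 6²
E_6 = -13.6057 × 36 / 36
E_6 = -489.8052 / 36
E_6 = -13.6057 eV

The energy is 36 times more negative than hydrogen at the same n due to the stronger nuclear charge.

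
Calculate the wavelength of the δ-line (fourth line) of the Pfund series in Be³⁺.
205.94999 nm

The lines of a series are numbered from the longest wavelength (smallest ΔE) outward; the fourth line is the transition from n = n_f + 4 to n_f.
The Pfund series has all transitions ending at n_f = 5.

For Be³⁺ (Z = 4), the fourth line (δ-line) is the jump from n = 9 to n = 5:
E_9 = -13.6057 × 4² / 9² = -2.687545679 eV
E_5 = -13.6057 × 4² / 5² = -8.707648000 eV
ΔE = E_9 - E_5 = 6.020102321 eV

λ = hc/E = 1239.84 eV·nm / 6.020102321 eV
λ = 205.94999 nm

This is the δ-line of the Pfund series in Be³⁺.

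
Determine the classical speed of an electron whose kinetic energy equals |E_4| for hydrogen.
5.469e+05 m/s (or 0.18243% of c)

The binding energy at n = 4 for hydrogen is:
E_4 = -13.6057/4² = -0.8503563 eV
|E_4| = 0.8503563 eV

Convert to Joules:
KE = 0.8503563 eV × (1.602177 × 10⁻¹⁹ J/eV) = 1.36242e-19 J

Using KE = ½mv²:
v = √(2·KE/m_e)
v = √(2 × 1.36242e-19 J / 9.10938 × 10⁻³¹ kg)
v = 5.469e+05 m/s

This is approximately 0.18243% the speed of light.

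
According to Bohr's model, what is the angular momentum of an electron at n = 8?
8.43657e-34 J·s (or 8ℏ)

In the Bohr model, angular momentum is quantized:
L = nℏ

where ℏ = h/(2π) = 1.0545718e-34 J·s

For n = 8:
L = 8 × 1.0545718e-34 J·s
L = 8.43657e-34 J·s

This can also be written as L = 8ℏ.
The angular momentum is an integer multiple of the reduced Planck constant.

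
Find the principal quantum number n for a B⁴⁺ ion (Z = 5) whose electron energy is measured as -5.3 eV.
n = 8

The exact energy levels follow E_n = -13.6057 Z² / n² eV with Z = 5.

The measured value (-5.3 eV) is reported to only 2 significant figures, so we must test candidate n values and see which one matches to that precision.

Candidate energies:
  n = 6:  E = -13.6057 × 5² / 6² = -9.44840 eV
  n = 7:  E = -13.6057 × 5² / 7² = -6.94168 eV
  n = 8:  E = -13.6057 × 5² / 8² = -5.31473 eV  ← matches
  n = 9:  E = -13.6057 × 5² / 9² = -4.19929 eV
  n = 10:  E = -13.6057 × 5² / 10² = -3.40143 eV

Checking against the measurement of -5.3 eV (2 sig figs), only n = 8 agrees:
E_8 = -5.31473 eV, which rounds to -5.3 eV ✓

Therefore n = 8.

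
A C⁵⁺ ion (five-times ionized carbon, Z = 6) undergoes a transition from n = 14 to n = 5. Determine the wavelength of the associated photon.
72.53 nm

First, find the transition energy using E_n = -13.6057 Z² / n² eV:
E_14 = -13.6057 × 6² / 14² = -2.4990 eV
E_5 = -13.6057 × 6² / 5² = -19.5922 eV

Photon energy: |ΔE| = |E_5 - E_14| = 17.0932 eV

Convert to wavelength using E = hc/λ with hc = 1239.84 eV·nm:
λ = hc/E = 1239.84 eV·nm / 17.0932 eV
λ = 72.53 nm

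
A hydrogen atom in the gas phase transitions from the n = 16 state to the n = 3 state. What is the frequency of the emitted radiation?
3.52687e+14 Hz

First, find the transition energy:
E_16 = -13.6057 / 16² = -0.05314727 eV
E_3 = -13.6057 / 3² = -1.51174444 eV
|ΔE| = |E_3 - E_16| = 1.45859717 eV

Convert to Joules: E = 1.45859717 eV × (1.602177 × 10⁻¹⁹ J/eV) = 2.3369308e-19 J

Using E = hf:
f = E/h = 2.3369308e-19 J / (6.62607 × 10⁻³⁴ J·s)
f = 3.52687e+14 Hz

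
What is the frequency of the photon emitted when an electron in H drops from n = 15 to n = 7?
5.25182e+13 Hz

First, find the transition energy:
E_15 = -13.6057 / 15² = -0.060469778 eV
E_7 = -13.6057 / 7² = -0.277667347 eV
|ΔE| = |E_7 - E_15| = 0.217197569 eV

Convert to Joules: E = 0.217197569 eV × (1.602177 × 10⁻¹⁹ J/eV) = 3.4798895e-20 J

Using E = hf:
f = E/h = 3.4798895e-20 J / (6.62607 × 10⁻³⁴ J·s)
f = 5.25182e+13 Hz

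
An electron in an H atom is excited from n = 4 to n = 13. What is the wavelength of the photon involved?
1610.4973 nm

First, find the transition energy using E_n = -13.6057 / n² eV:
E_4 = -13.6057 / 4² = -0.8503562500 eV
E_13 = -13.6057 / 13² = -0.0805071006 eV

Photon energy: |ΔE| = |E_13 - E_4| = 0.7698491494 eV

Convert to wavelength using E = hc/λ with hc = 1239.84 eV·nm:
λ = hc/E = 1239.84 eV·nm / 0.7698491494 eV
λ = 1610.4973 nm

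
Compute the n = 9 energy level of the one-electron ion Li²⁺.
-1.51174 eV

For hydrogen-like ions, the energy levels scale with Z²:
E_n = -13.6057 Z² / n² eV

For Li²⁺ (Z = 3) at n = 9:
E_9 = -13.6057 × 3² / 9²
E_9 = -13.6057 × 9 / 81
E_9 = -122.4513 / 81
E_9 = -1.51174 eV

The energy is 9 times more negative than hydrogen at the same n due to the stronger nuclear charge.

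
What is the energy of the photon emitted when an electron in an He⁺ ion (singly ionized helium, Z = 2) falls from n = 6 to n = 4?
1.88968 eV

The energy levels are E_n = -13.6057 Z² eV / n².

Energy at n = 6: E_6 = -13.6057 × 2² / 6² = -1.51174444 eV
Energy at n = 4: E_4 = -13.6057 × 2² / 4² = -3.40142500 eV

For emission (electron falling to lower state), the photon energy is:
E_photon = E_6 - E_4 = |-1.51174444 - (-3.40142500)|
E_photon = 1.88968 eV

This energy is carried away by the emitted photon.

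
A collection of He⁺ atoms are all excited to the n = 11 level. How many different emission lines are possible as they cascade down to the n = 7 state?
10

The electron can occupy levels n = 7, 8, ..., 11 during de-excitation — that is m = 11 - 7 + 1 = 5 distinct levels.

The number of distinct spectral lines equals the number of ways to choose 2 of these m levels (each pair gives one possible emission transition):

Number of lines = m(m-1)/2 = 5×4/2 = 10

These correspond to all possible transitions between the 5 levels:
11 → 10, 11 → 9, 11 → 8, 11 → 7, 10 → 9, 10 → 8, 10 → 7, 9 → 8...

Each transition produces a photon with a unique energy (and thus wavelength). This count does not depend on Z.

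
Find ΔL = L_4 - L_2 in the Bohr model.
2.10914e-34 J·s (or 2ℏ)

In the Bohr model, L_n = nℏ where ℏ = 1.0545718e-34 J·s.

L_4 = 4ℏ = 4.2182872e-34 J·s
L_2 = 2ℏ = 2.1091436e-34 J·s

ΔL = L_4 - L_2 = (4 - 2)ℏ = 2ℏ
ΔL = 2 × 1.0545718e-34 J·s = 2.10914e-34 J·s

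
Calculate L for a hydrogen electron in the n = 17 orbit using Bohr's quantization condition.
1.7928e-33 J·s (or 17ℏ)

In the Bohr model, angular momentum is quantized:
L = nℏ

where ℏ = h/(2π) = 1.054572e-34 J·s

For n = 17:
L = 17 × 1.054572e-34 J·s
L = 1.7928e-33 J·s

This can also be written as L = 17ℏ.
The angular momentum is an integer multiple of the reduced Planck constant.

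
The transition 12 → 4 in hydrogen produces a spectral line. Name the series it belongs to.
Brackett series

The spectral series in hydrogen are named based on the final (lower) energy level:
- Lyman series: n_final = 1 (ultraviolet)
- Balmer series: n_final = 2 (visible/near-UV)
- Paschen series: n_final = 3 (infrared)
- Brackett series: n_final = 4 (infrared)
- Pfund series: n_final = 5 (far infrared)

Since this transition ends at n = 4, it belongs to the Brackett series.

For reference, this 12 → 4 line has photon energy
ΔE = 13.6057 eV × (1/4² - 1/12²) = 0.75587222 eV,
corresponding to wavelength λ = hc/ΔE = 1239.84 eV·nm / 0.75587222 eV = 1640.28 nm in the infrared region.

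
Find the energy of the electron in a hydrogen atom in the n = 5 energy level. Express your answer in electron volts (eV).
-0.544228 eV

The energy levels of a hydrogen-like atom are given by:
E_n = -13.6057 eV / n²

For n = 5:
E_5 = -13.6057 eV / 5²
E_5 = -13.6057 eV / 25
E_5 = -0.544228 eV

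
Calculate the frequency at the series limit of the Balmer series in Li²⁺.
7.402e+15 Hz

The series limit corresponds to the transition from n = ∞ to n = 2.
This is the highest energy (shortest wavelength) transition in the Balmer series.

E_∞ = 0 eV
E_2 = -13.6057 × 3² / 2² = -30.61283 eV

Energy at series limit:
ΔE = E_∞ - E_2 = 0 - (-30.61283) = 30.61283 eV
E = 30.61283 eV × (1.602177 × 10⁻¹⁹ J/eV) = 4.90472e-18 J
f = E/h = 4.90472e-18 J / (6.62607 × 10⁻³⁴ J·s) = 7.402e+15 Hz

This energy equals the ionization energy from the n = 2 state of Li²⁺.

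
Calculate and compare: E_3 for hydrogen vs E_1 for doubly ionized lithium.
Li²⁺ at n = 1 (E = -122.451300 eV)

Using E_n = -13.6057 Z² / n² eV:

H (Z = 1) at n = 3:
E = -13.6057 × 1² / 3² = -13.6057 × 1 / 9 = -1.511744444 eV

Li²⁺ (Z = 3) at n = 1:
E = -13.6057 × 3² / 1² = -13.6057 × 9 / 1 = -122.451300000 eV

Since -122.451300000 eV < -1.511744444 eV,
Li²⁺ at n = 1 is more tightly bound (requires more energy to ionize).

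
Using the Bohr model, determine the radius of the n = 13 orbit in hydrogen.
8.94310 nm (or 89.43095 Å)

The Bohr radius formula is:
r_n = n² a₀ / Z

where a₀ = 0.05291772 nm is the Bohr radius.

For H (Z = 1) at n = 13:
r_13 = 13² × 0.05291772 nm / 1
r_13 = 169 × 0.05291772 nm / 1
r_13 = 8.943095 nm / 1
r_13 = 8.94310 nm

The electron orbits at approximately 8.94310 nm from the nucleus.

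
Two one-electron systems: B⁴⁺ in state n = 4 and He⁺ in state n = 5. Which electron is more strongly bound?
B⁴⁺ at n = 4 (E = -21.258906 eV)

Using E_n = -13.6057 Z² / n² eV:

B⁴⁺ (Z = 5) at n = 4:
E = -13.6057 × 5² / 4² = -13.6057 × 25 / 16 = -21.258906250 eV

He⁺ (Z = 2) at n = 5:
E = -13.6057 × 2² / 5² = -13.6057 × 4 / 25 = -2.176912000 eV

Since -21.258906250 eV < -2.176912000 eV,
B⁴⁺ at n = 4 is more tightly bound (requires more energy to ionize).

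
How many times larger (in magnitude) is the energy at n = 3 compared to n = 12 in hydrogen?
16.0000

Using E_n = -13.6057 Z² / n² eV with Z = 1:

E_3 = -13.6057 / 3² = -13.6057 / 9 = -1.5117444444 eV
E_12 = -13.6057 / 12² = -13.6057 / 144 = -0.0944840278 eV

The ratio is:
E_3/E_12 = (-1.5117444444) / (-0.0944840278)
E_3/E_12 = (-13.6057/9) / (-13.6057/144)
E_3/E_12 = 144/9
E_3/E_12 = 16.0000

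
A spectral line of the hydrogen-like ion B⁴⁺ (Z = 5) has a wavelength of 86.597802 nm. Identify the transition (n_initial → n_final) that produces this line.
n = 7 → n = 4

First, find the photon energy from the wavelength (hc = 1239.84 eV·nm):
E = hc/λ = 1239.84 eV·nm / 86.597802 nm = 14.317223 eV

The energy levels of B⁴⁺ satisfy E_n = -13.6057 × 5² / n² eV, so an emission n_i → n_f releases
ΔE = 13.6057 × 5² × (1/n_f² − 1/n_i²) eV.

Setting ΔE equal to the photon energy:
1/n_f² − 1/n_i² = 14.317223 / (13.6057 × 5²) = 0.042091838

Since 1/n_i² must be positive, we need 1/n_f² > 0.042091838, i.e. n_f ≤ 4. For each allowed n_f, solve n_i = (1/n_f² − 0.042091838)^(−1/2) and check whether it is a whole number:
  n_f = 1: 1/n_i² = 1.000000000 − 0.042091838 = 0.957908162 → n_i = 1.022  (not an integer) ✗
  n_f = 2: 1/n_i² = 0.250000000 − 0.042091838 = 0.207908162 → n_i = 2.193  (not an integer) ✗
  n_f = 3: 1/n_i² = 0.111111111 − 0.042091838 = 0.069019273 → n_i = 3.806  (not an integer) ✗
  n_f = 4: 1/n_i² = 0.062500000 − 0.042091838 = 0.020408162 → n_i = 7.000  → integer, n_i = 7 ✓

Only n_f = 4 gives an integer upper level, n_i = 7.

The transition is from n = 7 to n = 4 (emission).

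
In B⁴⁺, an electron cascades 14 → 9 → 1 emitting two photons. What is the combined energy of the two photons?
338.4071 eV

The energy levels of B⁴⁺ are E_n = -13.6057 × 5² / n² eV.

First transition (14 → 9):
ΔE₁ = |E_9 - E_14|
ΔE₁ = |-4.1992901235 - (-1.7354209184)| = 2.4638692 eV

Second transition (9 → 1):
ΔE₂ = |E_1 - E_9|
ΔE₂ = |-340.1425000000 - (-4.1992901235)| = 335.9432099 eV

Total energy released:
E_total = ΔE₁ + ΔE₂ = 2.4638692 + 335.9432099 = 338.4071 eV

Note: This equals the direct transition 14 → 1: 338.4071 eV ✓
Energy is conserved regardless of the path taken.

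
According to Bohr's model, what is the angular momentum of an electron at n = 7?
7.38200e-34 J·s (or 7ℏ)

In the Bohr model, angular momentum is quantized:
L = nℏ

where ℏ = h/(2π) = 1.0545718e-34 J·s

For n = 7:
L = 7 × 1.0545718e-34 J·s
L = 7.38200e-34 J·s

This can also be written as L = 7ℏ.
The angular momentum is an integer multiple of the reduced Planck constant.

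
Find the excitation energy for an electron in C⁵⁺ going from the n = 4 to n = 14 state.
28.1138 eV

The energy levels of a hydrogen-like atom are E_n = -13.6057 Z² eV / n².

Energy at n = 4: E_4 = -13.6057 × 6² / 4² = -30.6128250 eV
Energy at n = 14: E_14 = -13.6057 × 6² / 14² = -2.4990061 eV

The excitation energy is the difference:
ΔE = E_14 - E_4
ΔE = -2.4990061 - (-30.6128250)
ΔE = 28.1138 eV

Since this is positive, energy must be absorbed (photon absorption).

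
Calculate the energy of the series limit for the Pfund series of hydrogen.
0.54423 eV

The series limit corresponds to the transition from n = ∞ to n = 5.
This is the highest energy (shortest wavelength) transition in the Pfund series.

E_∞ = 0 eV
E_5 = -13.6057 / 5² = -0.54423 eV

Energy at series limit:
ΔE = E_∞ - E_5 = 0 - (-0.54423) = 0.54423 eV

This energy equals the ionization energy from the n = 5 state of hydrogen.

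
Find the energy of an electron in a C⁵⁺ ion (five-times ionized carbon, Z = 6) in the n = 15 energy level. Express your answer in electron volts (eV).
-2.177 eV

The energy levels of a hydrogen-like atom are given by:
E_n = -13.6057 Z² / n² eV  (with Z = 6 for C⁵⁺)

For n = 15:
E_15 = -13.6057 × 6² / 15²
E_15 = -13.6057 × 36 / 225
E_15 = -2.177 eV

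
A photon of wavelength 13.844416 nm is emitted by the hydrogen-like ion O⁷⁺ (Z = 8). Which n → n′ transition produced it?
n = 11 → n = 3

First, find the photon energy from the wavelength (hc = 1239.84 eV·nm):
E = hc/λ = 1239.84 eV·nm / 13.844416 nm = 89.555240 eV

The energy levels of O⁷⁺ satisfy E_n = -13.6057 × 8² / n² eV, so an emission n_i → n_f releases
ΔE = 13.6057 × 8² × (1/n_f² − 1/n_i²) eV.

Setting ΔE equal to the photon energy:
1/n_f² − 1/n_i² = 89.555240 / (13.6057 × 8²) = 0.10284665

Since 1/n_i² must be positive, we need 1/n_f² > 0.10284665, i.e. n_f ≤ 3. For each allowed n_f, solve n_i = (1/n_f² − 0.10284665)^(−1/2) and check whether it is a whole number:
  n_f = 1: 1/n_i² = 1.00000000 − 0.10284665 = 0.89715335 → n_i = 1.056  (not an integer) ✗
  n_f = 2: 1/n_i² = 0.25000000 − 0.10284665 = 0.14715335 → n_i = 2.607  (not an integer) ✗
  n_f = 3: 1/n_i² = 0.11111111 − 0.10284665 = 0.00826446 → n_i = 11.000  → integer, n_i = 11 ✓

Only n_f = 3 gives an integer upper level, n_i = 11.

The transition is from n = 11 to n = 3 (emission).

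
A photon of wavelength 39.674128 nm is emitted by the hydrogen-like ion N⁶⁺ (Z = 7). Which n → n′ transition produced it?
n = 8 → n = 4

First, find the photon energy from the wavelength (hc = 1239.84 eV·nm):
E = hc/λ = 1239.84 eV·nm / 39.674128 nm = 31.250592 eV

The energy levels of N⁶⁺ satisfy E_n = -13.6057 × 7² / n² eV, so an emission n_i → n_f releases
ΔE = 13.6057 × 7² × (1/n_f² − 1/n_i²) eV.

Setting ΔE equal to the photon energy:
1/n_f² − 1/n_i² = 31.250592 / (13.6057 × 7²) = 0.046875000

Since 1/n_i² must be positive, we need 1/n_f² > 0.046875000, i.e. n_f ≤ 4. For each allowed n_f, solve n_i = (1/n_f² − 0.046875000)^(−1/2) and check whether it is a whole number:
  n_f = 1: 1/n_i² = 1.000000000 − 0.046875000 = 0.953125000 → n_i = 1.024  (not an integer) ✗
  n_f = 2: 1/n_i² = 0.250000000 − 0.046875000 = 0.203125000 → n_i = 2.219  (not an integer) ✗
  n_f = 3: 1/n_i² = 0.111111111 − 0.046875000 = 0.064236111 → n_i = 3.946  (not an integer) ✗
  n_f = 4: 1/n_i² = 0.062500000 − 0.046875000 = 0.015625000 → n_i = 8.000  → integer, n_i = 8 ✓

Only n_f = 4 gives an integer upper level, n_i = 8.

The transition is from n = 8 to n = 4 (emission).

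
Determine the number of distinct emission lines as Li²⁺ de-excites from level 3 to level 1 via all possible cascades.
3

The electron can occupy levels n = 1, 2, ..., 3 during de-excitation — that is m = 3 - 1 + 1 = 3 distinct levels.

The number of distinct spectral lines equals the number of ways to choose 2 of these m levels (each pair gives one possible emission transition):

Number of lines = m(m-1)/2 = 3×2/2 = 3

These correspond to all possible transitions between the 3 levels:
3 → 2, 3 → 1, 2 → 1

Each transition produces a photon with a unique energy (and thus wavelength). This count does not depend on Z.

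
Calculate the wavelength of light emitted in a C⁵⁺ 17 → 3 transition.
23.5139 nm

First, find the transition energy using E_n = -13.6057 Z² / n² eV:
E_17 = -13.6057 × 6² / 17² = -1.694828 eV
E_3 = -13.6057 × 6² / 3² = -54.422800 eV

Photon energy: |ΔE| = |E_3 - E_17| = 52.727972 eV

Convert to wavelength using E = hc/λ with hc = 1239.84 eV·nm:
λ = hc/E = 1239.84 eV·nm / 52.727972 eV
λ = 23.5139 nm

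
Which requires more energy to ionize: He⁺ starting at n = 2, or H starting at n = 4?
He⁺ at n = 2 (E = -13.61 eV)

Using E_n = -13.6057 Z² / n² eV:

He⁺ (Z = 2) at n = 2:
E = -13.6057 × 2² / 2² = -13.6057 × 4 / 4 = -13.60570 eV

H (Z = 1) at n = 4:
E = -13.6057 × 1² / 4² = -13.6057 × 1 / 16 = -0.85036 eV

Since -13.60570 eV < -0.85036 eV,
He⁺ at n = 2 is more tightly bound (requires more energy to ionize).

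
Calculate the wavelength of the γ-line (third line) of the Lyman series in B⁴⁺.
3.88806 nm

The lines of a series are numbered from the longest wavelength (smallest ΔE) outward; the third line is the transition from n = n_f + 3 to n_f.
The Lyman series has all transitions ending at n_f = 1.

For B⁴⁺ (Z = 5), the third line (γ-line) is the jump from n = 4 to n = 1:
E_4 = -13.6057 × 5² / 4² = -21.2589063 eV
E_1 = -13.6057 × 5² / 1² = -340.1425000 eV
ΔE = E_4 - E_1 = 318.8835937 eV

λ = hc/E = 1239.84 eV·nm / 318.8835937 eV
λ = 3.88806 nm

This is the γ-line of the Lyman series in B⁴⁺.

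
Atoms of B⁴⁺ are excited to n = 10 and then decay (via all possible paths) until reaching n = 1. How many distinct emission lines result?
45

The electron can occupy levels n = 1, 2, ..., 10 during de-excitation — that is m = 10 - 1 + 1 = 10 distinct levels.

The number of distinct spectral lines equals the number of ways to choose 2 of these m levels (each pair gives one possible emission transition):

Number of lines = m(m-1)/2 = 10×9/2 = 45

These correspond to all possible transitions between the 10 levels:
10 → 9, 10 → 8, 10 → 7, 10 → 6, 10 → 5, 10 → 4, 10 → 3, 10 → 2...

Each transition produces a photon with a unique energy (and thus wavelength). This count does not depend on Z.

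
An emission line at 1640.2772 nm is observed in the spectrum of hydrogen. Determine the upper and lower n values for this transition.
n = 12 → n = 4

First, find the photon energy from the wavelength (hc = 1239.84 eV·nm):
E = hc/λ = 1239.84 eV·nm / 1640.2772 nm = 0.75587224 eV

The energy levels of hydrogen satisfy E_n = -13.6057 / n² eV, so an emission n_i → n_f releases
ΔE = 13.6057 × (1/n_f² − 1/n_i²) eV.

Setting ΔE equal to the photon energy:
1/n_f² − 1/n_i² = 0.75587224 / 13.6057 = 0.055555557

Since 1/n_i² must be positive, we need 1/n_f² > 0.055555557, i.e. n_f ≤ 4. For each allowed n_f, solve n_i = (1/n_f² − 0.055555557)^(−1/2) and check whether it is a whole number:
  n_f = 1: 1/n_i² = 1.000000000 − 0.055555557 = 0.944444443 → n_i = 1.029  (not an integer) ✗
  n_f = 2: 1/n_i² = 0.250000000 − 0.055555557 = 0.194444443 → n_i = 2.268  (not an integer) ✗
  n_f = 3: 1/n_i² = 0.111111111 − 0.055555557 = 0.055555554 → n_i = 4.243  (not an integer) ✗
  n_f = 4: 1/n_i² = 0.062500000 − 0.055555557 = 0.006944443 → n_i = 12.000  → integer, n_i = 12 ✓

Only n_f = 4 gives an integer upper level, n_i = 12.

The transition is from n = 12 to n = 4 (emission).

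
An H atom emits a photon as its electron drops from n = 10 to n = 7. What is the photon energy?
0.141610 eV

The energy levels are E_n = -13.6057 eV / n².

Energy at n = 10: E_10 = -13.6057 / 10² = -0.136057000 eV
Energy at n = 7: E_7 = -13.6057 / 7² = -0.277667347 eV

For emission (electron falling to lower state), the photon energy is:
E_photon = E_10 - E_7 = |-0.136057000 - (-0.277667347)|
E_photon = 0.141610 eV

This energy is carried away by the emitted photon.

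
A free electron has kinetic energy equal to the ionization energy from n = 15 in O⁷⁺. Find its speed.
1.16677e+06 m/s (or 0.389192% of c)

The binding energy at n = 15 for O⁷⁺ is:
E_15 = -13.6057 × 8²/15² = -3.87006578 eV
|E_15| = 3.87006578 eV

Convert to Joules:
KE = 3.87006578 eV × (1.602177 × 10⁻¹⁹ J/eV) = 6.2005304e-19 J

Using KE = ½mv²:
v = √(2·KE/m_e)
v = √(2 × 6.2005304e-19 J / 9.10938 × 10⁻³¹ kg)
v = 1.16677e+06 m/s

This is approximately 0.389192% the speed of light.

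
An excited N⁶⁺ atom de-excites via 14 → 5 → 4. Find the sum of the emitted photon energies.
38.26603 eV

The energy levels of N⁶⁺ are E_n = -13.6057 × 7² / n² eV.

First transition (14 → 5):
ΔE₁ = |E_5 - E_14|
ΔE₁ = |-26.66717200000 - (-3.40142500000)| = 23.26574700 eV

Second transition (5 → 4):
ΔE₂ = |E_4 - E_5|
ΔE₂ = |-41.66745625000 - (-26.66717200000)| = 15.00028425 eV

Total energy released:
E_total = ΔE₁ + ΔE₂ = 23.26574700 + 15.00028425 = 38.26603 eV

Note: This equals the direct transition 14 → 4: 38.26603 eV ✓
Energy is conserved regardless of the path taken.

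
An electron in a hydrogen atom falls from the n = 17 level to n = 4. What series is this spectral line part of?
Brackett series

The spectral series in hydrogen are named based on the final (lower) energy level:
- Lyman series: n_final = 1 (ultraviolet)
- Balmer series: n_final = 2 (visible/near-UV)
- Paschen series: n_final = 3 (infrared)
- Brackett series: n_final = 4 (infrared)
- Pfund series: n_final = 5 (far infrared)

Since this transition ends at n = 4, it belongs to the Brackett series.

For reference, this 17 → 4 line has photon energy
ΔE = 13.6057 eV × (1/4² - 1/17²) = 0.8032777033 eV,
corresponding to wavelength λ = hc/ΔE = 1239.84 eV·nm / 0.8032777033 eV = 1543.4762 nm in the infrared region.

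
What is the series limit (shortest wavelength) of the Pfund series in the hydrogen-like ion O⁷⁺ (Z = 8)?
35.59629 nm

The series limit corresponds to the transition from n = ∞ to n = 5.
This is the highest energy (shortest wavelength) transition in the Pfund series.

E_∞ = 0 eV
E_5 = -13.6057 × 8² / 5² = -34.8305920 eV

Energy at series limit:
ΔE = E_∞ - E_5 = 0 - (-34.8305920) = 34.8305920 eV
λ = hc/E = 1239.84 eV·nm / 34.8305920 eV = 35.59629 nm

This energy equals the ionization energy from the n = 5 state of O⁷⁺.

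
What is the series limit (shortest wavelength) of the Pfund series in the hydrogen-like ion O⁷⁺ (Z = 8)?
35.60 nm

The series limit corresponds to the transition from n = ∞ to n = 5.
This is the highest energy (shortest wavelength) transition in the Pfund series.

E_∞ = 0 eV
E_5 = -13.6057 × 8² / 5² = -34.8306 eV

Energy at series limit:
ΔE = E_∞ - E_5 = 0 - (-34.8306) = 34.8306 eV
λ = hc/E = 1239.84 eV·nm / 34.8306 eV = 35.60 nm

This energy equals the ionization energy from the n = 5 state of O⁷⁺.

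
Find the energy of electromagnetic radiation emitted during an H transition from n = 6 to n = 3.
1.13 eV

The energy levels are E_n = -13.6057 eV / n².

Energy at n = 6: E_6 = -13.6057 / 6² = -0.37794 eV
Energy at n = 3: E_3 = -13.6057 / 3² = -1.51174 eV

For emission (electron falling to lower state), the photon energy is:
E_photon = E_6 - E_3 = |-0.37794 - (-1.51174)|
E_photon = 1.13 eV

This energy is carried away by the emitted photon.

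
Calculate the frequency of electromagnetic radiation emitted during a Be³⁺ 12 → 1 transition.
5.23e+16 Hz

First, find the transition energy:
E_12 = -13.6057 × 4² / 12² = -1.51174444 eV
E_1 = -13.6057 × 4² / 1² = -217.69120000 eV
|ΔE| = |E_1 - E_12| = 216.17945556 eV

Convert to Joules: E = 216.17945556 eV × (1.602177 × 10⁻¹⁹ J/eV) = 3.4636e-17 J

Using E = hf:
f = E/h = 3.4636e-17 J / (6.62607 × 10⁻³⁴ J·s)
f = 5.23e+16 Hz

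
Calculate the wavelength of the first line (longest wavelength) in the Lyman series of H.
121.502018 nm

The longest wavelength corresponds to the smallest energy transition in the series.
The Lyman series has all transitions ending at n_f = 1.

For H, the first line (α-line) is the jump from n = 2 to n = 1:
E_2 = -13.6057 / 2² = -3.401425000 eV
E_1 = -13.6057 / 1² = -13.605700000 eV
ΔE = E_2 - E_1 = 10.204275000 eV

λ = hc/E = 1239.84 eV·nm / 10.204275000 eV
λ = 121.502018 nm

This is the α-line of the Lyman series in H.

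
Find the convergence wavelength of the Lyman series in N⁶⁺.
1.86 nm

The series limit corresponds to the transition from n = ∞ to n = 1.
This is the highest energy (shortest wavelength) transition in the Lyman series.

E_∞ = 0 eV
E_1 = -13.6057 × 7² / 1² = -666.6793 eV

Energy at series limit:
ΔE = E_∞ - E_1 = 0 - (-666.6793) = 666.6793 eV
λ = hc/E = 1239.84 eV·nm / 666.6793 eV = 1.86 nm

This energy equals the ionization energy from the n = 1 state of N⁶⁺.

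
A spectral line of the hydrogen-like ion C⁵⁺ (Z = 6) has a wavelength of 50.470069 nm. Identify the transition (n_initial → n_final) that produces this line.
n = 9 → n = 4

First, find the photon energy from the wavelength (hc = 1239.84 eV·nm):
E = hc/λ = 1239.84 eV·nm / 50.470069 nm = 24.565847 eV

The energy levels of C⁵⁺ satisfy E_n = -13.6057 × 6² / n² eV, so an emission n_i → n_f releases
ΔE = 13.6057 × 6² × (1/n_f² − 1/n_i²) eV.

Setting ΔE equal to the photon energy:
1/n_f² − 1/n_i² = 24.565847 / (13.6057 × 6²) = 0.050154321

Since 1/n_i² must be positive, we need 1/n_f² > 0.050154321, i.e. n_f ≤ 4. For each allowed n_f, solve n_i = (1/n_f² − 0.050154321)^(−1/2) and check whether it is a whole number:
  n_f = 1: 1/n_i² = 1.000000000 − 0.050154321 = 0.949845679 → n_i = 1.026  (not an integer) ✗
  n_f = 2: 1/n_i² = 0.250000000 − 0.050154321 = 0.199845679 → n_i = 2.237  (not an integer) ✗
  n_f = 3: 1/n_i² = 0.111111111 − 0.050154321 = 0.060956790 → n_i = 4.050  (not an integer) ✗
  n_f = 4: 1/n_i² = 0.062500000 − 0.050154321 = 0.012345679 → n_i = 9.000  → integer, n_i = 9 ✓

Only n_f = 4 gives an integer upper level, n_i = 9.

The transition is from n = 9 to n = 4 (emission).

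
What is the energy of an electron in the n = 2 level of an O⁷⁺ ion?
-217.69 eV

For hydrogen-like ions, the energy levels scale with Z²:
E_n = -13.6057 Z² / n² eV

For O⁷⁺ (Z = 8) at n = 2:
E_2 = -13.6057 × 8² / 2²
E_2 = -13.6057 × 64 / 4
E_2 = -870.7648 / 4
E_2 = -217.69 eV

The energy is 64 times more negative than hydrogen at the same n due to the stronger nuclear charge.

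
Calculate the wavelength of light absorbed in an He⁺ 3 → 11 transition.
221.5107 nm

First, find the transition energy using E_n = -13.6057 Z² / n² eV:
E_3 = -13.6057 × 2² / 3² = -6.04697778 eV
E_11 = -13.6057 × 2² / 11² = -0.44977521 eV

Photon energy: |ΔE| = |E_11 - E_3| = 5.59720257 eV

Convert to wavelength using E = hc/λ with hc = 1239.84 eV·nm:
λ = hc/E = 1239.84 eV·nm / 5.59720257 eV
λ = 221.5107 nm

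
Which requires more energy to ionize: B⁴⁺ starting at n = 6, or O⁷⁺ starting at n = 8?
O⁷⁺ at n = 8 (E = -13.605700 eV)

Using E_n = -13.6057 Z² / n² eV:

B⁴⁺ (Z = 5) at n = 6:
E = -13.6057 × 5² / 6² = -13.6057 × 25 / 36 = -9.448402778 eV

O⁷⁺ (Z = 8) at n = 8:
E = -13.6057 × 8² / 8² = -13.6057 × 64 / 64 = -13.605700000 eV

Since -13.605700000 eV < -9.448402778 eV,
O⁷⁺ at n = 8 is more tightly bound (requires more energy to ionize).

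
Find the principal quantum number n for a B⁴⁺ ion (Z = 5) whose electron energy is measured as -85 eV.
n = 2

The exact energy levels follow E_n = -13.6057 Z² / n² eV with Z = 5.

The measured value (-85 eV) is reported to only 2 significant figures, so we must test candidate n values and see which one matches to that precision.

Candidate energies:
  n = 1:  E = -13.6057 × 5² / 1² = -340.14250 eV
  n = 2:  E = -13.6057 × 5² / 2² = -85.03563 eV  ← matches
  n = 3:  E = -13.6057 × 5² / 3² = -37.79361 eV
  n = 4:  E = -13.6057 × 5² / 4² = -21.25891 eV

Checking against the measurement of -85 eV (2 sig figs), only n = 2 agrees:
E_2 = -85.03563 eV, which rounds to -85 eV ✓

Therefore n = 2.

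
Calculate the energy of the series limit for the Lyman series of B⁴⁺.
340.143 eV

The series limit corresponds to the transition from n = ∞ to n = 1.
This is the highest energy (shortest wavelength) transition in the Lyman series.

E_∞ = 0 eV
E_1 = -13.6057 × 5² / 1² = -340.143 eV

Energy at series limit:
ΔE = E_∞ - E_1 = 0 - (-340.143) = 340.143 eV

This energy equals the ionization energy from the n = 1 state of B⁴⁺.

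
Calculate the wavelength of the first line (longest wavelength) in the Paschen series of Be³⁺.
117.1627 nm

The longest wavelength corresponds to the smallest energy transition in the series.
The Paschen series has all transitions ending at n_f = 3.

For Be³⁺ (Z = 4), the first line (α-line) is the jump from n = 4 to n = 3:
E_4 = -13.6057 × 4² / 4² = -13.6057000 eV
E_3 = -13.6057 × 4² / 3² = -24.1879111 eV
ΔE = E_4 - E_3 = 10.5822111 eV

λ = hc/E = 1239.84 eV·nm / 10.5822111 eV
λ = 117.1627 nm

This is the α-line of the Paschen series in Be³⁺.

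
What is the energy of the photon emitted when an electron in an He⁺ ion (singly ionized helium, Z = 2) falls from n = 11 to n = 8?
0.400581 eV

The energy levels are E_n = -13.6057 Z² eV / n².

Energy at n = 11: E_11 = -13.6057 × 2² / 11² = -0.449775207 eV
Energy at n = 8: E_8 = -13.6057 × 2² / 8² = -0.850356250 eV

For emission (electron falling to lower state), the photon energy is:
E_photon = E_11 - E_8 = |-0.449775207 - (-0.850356250)|
E_photon = 0.400581 eV

This energy is carried away by the emitted photon.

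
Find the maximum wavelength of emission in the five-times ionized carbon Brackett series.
112.50187 nm

The longest wavelength corresponds to the smallest energy transition in the series.
The Brackett series has all transitions ending at n_f = 4.

For C⁵⁺ (Z = 6), the first line (α-line) is the jump from n = 5 to n = 4:
E_5 = -13.6057 × 6² / 5² = -19.59220800 eV
E_4 = -13.6057 × 6² / 4² = -30.61282500 eV
ΔE = E_5 - E_4 = 11.02061700 eV

λ = hc/E = 1239.84 eV·nm / 11.02061700 eV
λ = 112.50187 nm

This is the α-line of the Brackett series in C⁵⁺.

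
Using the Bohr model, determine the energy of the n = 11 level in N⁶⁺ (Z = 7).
-5.509746 eV

For hydrogen-like ions, the energy levels scale with Z²:
E_n = -13.6057 Z² / n² eV

For N⁶⁺ (Z = 7) at n = 11:
E_11 = -13.6057 × 7² / 11²
E_11 = -13.6057 × 49 / 121
E_11 = -666.6793 / 121
E_11 = -5.509746 eV

The energy is 49 times more negative than hydrogen at the same n due to the stronger nuclear charge.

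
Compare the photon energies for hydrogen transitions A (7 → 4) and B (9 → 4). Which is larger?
9 → 4

Calculate the energy for each transition:

Transition 7 → 4:
ΔE₁ = |E_4 - E_7| = |-13.6057/4² - (-13.6057/7²)|
ΔE₁ = |-0.850356250000 - (-0.277667346939)| = 0.572688903 eV

Transition 9 → 4:
ΔE₂ = |E_4 - E_9| = |-13.6057/4² - (-13.6057/9²)|
ΔE₂ = |-0.850356250000 - (-0.167971604938)| = 0.682384645 eV

Since 0.682384645 eV > 0.572688903 eV, the transition 9 → 4 emits the more energetic photon.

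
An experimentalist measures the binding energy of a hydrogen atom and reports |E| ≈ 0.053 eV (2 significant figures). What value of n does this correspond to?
n = 16

The exact energy levels follow E_n = -13.6057 eV / n².

The measured value (-0.053 eV) is reported to only 2 significant figures, so we must test candidate n values and see which one matches to that precision.

Candidate energies:
  n = 14:  E = -13.6057/14² = -0.06942 eV
  n = 15:  E = -13.6057/15² = -0.06047 eV
  n = 16:  E = -13.6057/16² = -0.05315 eV  ← matches
  n = 17:  E = -13.6057/17² = -0.04708 eV
  n = 18:  E = -13.6057/18² = -0.04199 eV

Checking against the measurement of -0.053 eV (2 sig figs), only n = 16 agrees:
E_16 = -0.05315 eV, which rounds to -0.053 eV ✓

Therefore n = 16.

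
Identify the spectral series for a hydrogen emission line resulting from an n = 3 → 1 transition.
Lyman series

The spectral series in hydrogen are named based on the final (lower) energy level:
- Lyman series: n_final = 1 (ultraviolet)
- Balmer series: n_final = 2 (visible/near-UV)
- Paschen series: n_final = 3 (infrared)
- Brackett series: n_final = 4 (infrared)
- Pfund series: n_final = 5 (far infrared)

Since this transition ends at n = 1, it belongs to the Lyman series.

For reference, this 3 → 1 line has photon energy
ΔE = 13.6057 eV × (1/1² - 1/3²) = 12.093955556 eV,
corresponding to wavelength λ = hc/ΔE = 1239.84 eV·nm / 12.093955556 eV = 102.517327 nm in the ultraviolet region.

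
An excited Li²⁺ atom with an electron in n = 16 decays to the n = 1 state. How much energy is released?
121.97297 eV

The energy levels are E_n = -13.6057 Z² eV / n².

Energy at n = 16: E_16 = -13.6057 × 3² / 16² = -0.47832539 eV
Energy at n = 1: E_1 = -13.6057 × 3² / 1² = -122.45130000 eV

For emission (electron falling to lower state), the photon energy is:
E_photon = E_16 - E_1 = |-0.47832539 - (-122.45130000)|
E_photon = 121.97297 eV

This energy is carried away by the emitted photon.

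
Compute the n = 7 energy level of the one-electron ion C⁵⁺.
-9.996024 eV

For hydrogen-like ions, the energy levels scale with Z²:
E_n = -13.6057 Z² / n² eV

For C⁵⁺ (Z = 6) at n = 7:
E_7 = -13.6057 × 6² / 7²
E_7 = -13.6057 × 36 / 49
E_7 = -489.8052 / 49
E_7 = -9.996024 eV

The energy is 36 times more negative than hydrogen at the same n due to the stronger nuclear charge.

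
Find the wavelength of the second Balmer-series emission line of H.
486.008 nm

The lines of a series are numbered from the longest wavelength (smallest ΔE) outward; the second line is the transition from n = n_f + 2 to n_f.
The Balmer series has all transitions ending at n_f = 2.

For H, the second line (β-line) is the jump from n = 4 to n = 2:
E_4 = -13.6057 / 4² = -0.8503563 eV
E_2 = -13.6057 / 2² = -3.4014250 eV
ΔE = E_4 - E_2 = 2.5510687 eV

λ = hc/E = 1239.84 eV·nm / 2.5510687 eV
λ = 486.008 nm

This is the β-line of the Balmer series in H.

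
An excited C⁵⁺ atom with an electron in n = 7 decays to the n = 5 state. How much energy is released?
9.596184 eV

The energy levels are E_n = -13.6057 Z² eV / n².

Energy at n = 7: E_7 = -13.6057 × 6² / 7² = -9.996024490 eV
Energy at n = 5: E_5 = -13.6057 × 6² / 5² = -19.592208000 eV

For emission (electron falling to lower state), the photon energy is:
E_photon = E_7 - E_5 = |-9.996024490 - (-19.592208000)|
E_photon = 9.596184 eV

This energy is carried away by the emitted photon.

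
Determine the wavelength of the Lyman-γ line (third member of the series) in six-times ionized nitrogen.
1.98 nm

The lines of a series are numbered from the longest wavelength (smallest ΔE) outward; the third line is the transition from n = n_f + 3 to n_f.
The Lyman series has all transitions ending at n_f = 1.

For N⁶⁺ (Z = 7), the third line (γ-line) is the jump from n = 4 to n = 1:
E_4 = -13.6057 × 7² / 4² = -41.6675 eV
E_1 = -13.6057 × 7² / 1² = -666.6793 eV
ΔE = E_4 - E_1 = 625.0118 eV

λ = hc/E = 1239.84 eV·nm / 625.0118 eV
λ = 1.98 nm

This is the γ-line of the Lyman series in N⁶⁺.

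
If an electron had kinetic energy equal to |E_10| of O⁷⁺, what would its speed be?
1.75015e+06 m/s (or 0.583789% of c)

The binding energy at n = 10 for O⁷⁺ is:
E_10 = -13.6057 × 8²/10² = -8.70764800 eV
|E_10| = 8.70764800 eV

Convert to Joules:
KE = 8.70764800 eV × (1.602177 × 10⁻¹⁹ J/eV) = 1.3951193e-18 J

Using KE = ½mv²:
v = √(2·KE/m_e)
v = √(2 × 1.3951193e-18 J / 9.10938 × 10⁻³¹ kg)
v = 1.75015e+06 m/s

This is approximately 0.583789% the speed of light.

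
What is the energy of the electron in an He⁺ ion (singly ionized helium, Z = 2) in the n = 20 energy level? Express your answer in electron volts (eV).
-0.14 eV

The energy levels of a hydrogen-like atom are given by:
E_n = -13.6057 Z² / n² eV  (with Z = 2 for He⁺)

For n = 20:
E_20 = -13.6057 × 2² / 20²
E_20 = -13.6057 × 4 / 400
E_20 = -0.14 eV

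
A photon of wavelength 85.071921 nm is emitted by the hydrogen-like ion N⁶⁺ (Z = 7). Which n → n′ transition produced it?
n = 13 → n = 6

First, find the photon energy from the wavelength (hc = 1239.84 eV·nm):
E = hc/λ = 1239.84 eV·nm / 85.071921 nm = 14.574021 eV

The energy levels of N⁶⁺ satisfy E_n = -13.6057 × 7² / n² eV, so an emission n_i → n_f releases
ΔE = 13.6057 × 7² × (1/n_f² − 1/n_i²) eV.

Setting ΔE equal to the photon energy:
1/n_f² − 1/n_i² = 14.574021 / (13.6057 × 7²) = 0.021860617

Since 1/n_i² must be positive, we need 1/n_f² > 0.021860617, i.e. n_f ≤ 6. For each allowed n_f, solve n_i = (1/n_f² − 0.021860617)^(−1/2) and check whether it is a whole number:
  n_f = 1: 1/n_i² = 1.000000000 − 0.021860617 = 0.978139383 → n_i = 1.011  (not an integer) ✗
  n_f = 2: 1/n_i² = 0.250000000 − 0.021860617 = 0.228139383 → n_i = 2.094  (not an integer) ✗
  n_f = 3: 1/n_i² = 0.111111111 − 0.021860617 = 0.089250494 → n_i = 3.347  (not an integer) ✗
  n_f = 4: 1/n_i² = 0.062500000 − 0.021860617 = 0.040639383 → n_i = 4.961  (not an integer) ✗
  n_f = 5: 1/n_i² = 0.040000000 − 0.021860617 = 0.018139383 → n_i = 7.425  (not an integer) ✗
  n_f = 6: 1/n_i² = 0.027777778 − 0.021860617 = 0.005917161 → n_i = 13.000  → integer, n_i = 13 ✓

Only n_f = 6 gives an integer upper level, n_i = 13.

The transition is from n = 13 to n = 6 (emission).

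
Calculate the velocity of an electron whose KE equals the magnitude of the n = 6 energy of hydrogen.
3.6462e+05 m/s (or 0.12162% of c)

The binding energy at n = 6 for hydrogen is:
E_6 = -13.6057/6² = -0.37793611 eV
|E_6| = 0.37793611 eV

Convert to Joules:
KE = 0.37793611 eV × (1.602177 × 10⁻¹⁹ J/eV) = 6.055205e-20 J

Using KE = ½mv²:
v = √(2·KE/m_e)
v = √(2 × 6.055205e-20 J / 9.10938 × 10⁻³¹ kg)
v = 3.6462e+05 m/s

This is approximately 0.12162% the speed of light.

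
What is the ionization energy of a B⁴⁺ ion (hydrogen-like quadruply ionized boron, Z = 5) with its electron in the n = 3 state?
37.794 eV

The ionization energy is the energy needed to remove the electron completely (n → ∞).

For a hydrogen-like ion with Z = 5, E_n = -13.6057 Z² / n² eV.

At n = 3: E_3 = -13.6057 × 5² / 3² = -37.793611 eV
At n = ∞: E_∞ = 0 eV

Ionization energy = E_∞ - E_3 = 0 - (-37.793611) = 37.793611 eV
Ionization energy ≈ 37.794 eV

This is also called the binding energy of the electron in state n = 3.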